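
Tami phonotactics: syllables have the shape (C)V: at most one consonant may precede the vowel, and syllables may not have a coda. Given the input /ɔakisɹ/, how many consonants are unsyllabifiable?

Syllabifying with onset maximization leaves /s/, /ɹ/ stranded (no codas are permitted; onsets are limited to one consonant).

2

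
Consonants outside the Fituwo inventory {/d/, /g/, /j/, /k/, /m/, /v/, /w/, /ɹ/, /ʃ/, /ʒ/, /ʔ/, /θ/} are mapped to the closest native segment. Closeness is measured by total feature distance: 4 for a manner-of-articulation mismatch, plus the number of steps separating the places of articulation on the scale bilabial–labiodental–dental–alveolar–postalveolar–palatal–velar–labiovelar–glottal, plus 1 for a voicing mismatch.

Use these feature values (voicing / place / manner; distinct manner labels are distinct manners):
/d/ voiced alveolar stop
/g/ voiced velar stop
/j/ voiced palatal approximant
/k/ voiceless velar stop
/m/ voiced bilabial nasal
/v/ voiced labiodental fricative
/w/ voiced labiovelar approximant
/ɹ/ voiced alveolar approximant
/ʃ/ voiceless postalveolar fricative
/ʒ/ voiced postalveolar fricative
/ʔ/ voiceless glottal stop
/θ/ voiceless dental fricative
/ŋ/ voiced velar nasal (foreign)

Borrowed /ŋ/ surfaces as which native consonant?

/g/ is closest: manner differs (nasal→stop, +4), place distance 0 (velar→velar), same voicing; total 4. Next closest is /j/ at distance 5.

g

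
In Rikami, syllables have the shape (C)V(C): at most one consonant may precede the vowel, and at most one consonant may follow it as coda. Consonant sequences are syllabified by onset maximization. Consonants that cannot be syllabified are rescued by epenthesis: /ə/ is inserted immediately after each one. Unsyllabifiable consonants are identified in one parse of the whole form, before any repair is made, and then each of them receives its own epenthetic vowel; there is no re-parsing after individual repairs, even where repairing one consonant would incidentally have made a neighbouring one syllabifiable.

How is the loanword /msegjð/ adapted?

Under (C)V(C), the unsyllabifiable consonants are /m/, /j/, /ð/ (at most one coda consonant is licensed; onsets are limited to one consonant).
Each unlicensed consonant becomes the onset of a new syllable: /m/ → /mə/, /j/ → /jə/, /ð/ → /ðə/.

məsegjəðə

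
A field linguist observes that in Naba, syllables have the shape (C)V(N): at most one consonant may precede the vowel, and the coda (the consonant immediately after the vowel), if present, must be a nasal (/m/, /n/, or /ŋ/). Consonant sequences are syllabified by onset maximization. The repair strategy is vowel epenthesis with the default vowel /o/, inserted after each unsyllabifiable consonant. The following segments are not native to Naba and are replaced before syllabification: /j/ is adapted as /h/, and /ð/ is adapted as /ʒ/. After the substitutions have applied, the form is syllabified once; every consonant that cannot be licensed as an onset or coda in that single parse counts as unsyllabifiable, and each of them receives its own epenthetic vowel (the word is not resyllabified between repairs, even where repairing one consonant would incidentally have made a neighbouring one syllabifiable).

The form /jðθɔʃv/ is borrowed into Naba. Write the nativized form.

hoʒoθɔʃovo

Substitution: /j/ → /h/, /ð/ → /ʒ/, giving /hʒθɔʃv/.
Syllabifying with onset maximization leaves /h/, /ʒ/, /ʃ/, /v/ stranded (only a nasal (/m/, /n/, or /ŋ/) is licensed in coda position; onsets are limited to one consonant).
Inserting the epenthetic vowel yields /h/ → /ho/, /ʒ/ → /ʒo/, /ʃ/ → /ʃo/, /v/ → /vo/.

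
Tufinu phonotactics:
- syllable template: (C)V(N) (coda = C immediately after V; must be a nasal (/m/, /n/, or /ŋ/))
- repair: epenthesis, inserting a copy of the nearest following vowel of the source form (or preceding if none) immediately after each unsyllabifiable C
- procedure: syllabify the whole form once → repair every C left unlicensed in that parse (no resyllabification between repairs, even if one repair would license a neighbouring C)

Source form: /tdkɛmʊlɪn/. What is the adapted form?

The consonants /t/, /d/ cannot be parsed into a legal (C)V(N) syllable (only a nasal (/m/, /n/, or /ŋ/) is licensed in coda position; onsets are limited to one consonant).
Epenthesis after each stranded consonant: /t/ → /tɛ/, /d/ → /dɛ/.

tɛdɛkɛmʊlɪn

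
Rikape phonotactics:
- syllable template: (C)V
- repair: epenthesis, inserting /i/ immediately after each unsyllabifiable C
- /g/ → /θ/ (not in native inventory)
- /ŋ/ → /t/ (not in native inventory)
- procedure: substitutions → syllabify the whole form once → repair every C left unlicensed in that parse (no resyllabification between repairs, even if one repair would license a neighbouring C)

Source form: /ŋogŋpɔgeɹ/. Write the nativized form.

toθitipɔθeɹi

Substitution: /ŋ/ → /t/, /g/ → /θ/, giving /toθtpɔθeɹ/.
The consonants /θ/, /t/, /ɹ/ cannot be parsed into a legal (C)V syllable (no codas are permitted; onsets are limited to one consonant).
Each unlicensed consonant becomes the onset of a new syllable: /θ/ → /θi/, /t/ → /ti/, /ɹ/ → /ɹi/.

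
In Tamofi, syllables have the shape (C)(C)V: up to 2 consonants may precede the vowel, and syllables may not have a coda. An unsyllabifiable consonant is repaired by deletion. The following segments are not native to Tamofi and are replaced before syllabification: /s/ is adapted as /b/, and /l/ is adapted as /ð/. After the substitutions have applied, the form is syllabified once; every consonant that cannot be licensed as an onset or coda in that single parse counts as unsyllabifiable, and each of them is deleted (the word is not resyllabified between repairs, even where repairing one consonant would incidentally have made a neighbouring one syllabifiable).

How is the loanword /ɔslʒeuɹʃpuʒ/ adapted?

Substitution: /s/ → /b/, /l/ → /ð/, giving /ɔbðʒeuɹʃpuʒ/.
Under (C)(C)V, the unsyllabifiable consonants are /b/, /ɹ/, /ʒ/ (no codas are permitted; onsets may contain at most 2 consonants).
Each unlicensed consonant is deleted: /b/, /ɹ/, /ʒ/.

ɔðʒeuʃpu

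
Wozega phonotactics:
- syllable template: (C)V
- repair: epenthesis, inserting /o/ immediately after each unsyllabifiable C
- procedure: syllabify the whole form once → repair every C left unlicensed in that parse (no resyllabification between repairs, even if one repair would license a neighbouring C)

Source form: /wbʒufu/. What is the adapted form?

woboʒufu

The consonants /w/, /b/ cannot be parsed into a legal (C)V syllable (no codas are permitted; onsets are limited to one consonant).
Epenthesis after each stranded consonant: /w/ → /wo/, /b/ → /bo/.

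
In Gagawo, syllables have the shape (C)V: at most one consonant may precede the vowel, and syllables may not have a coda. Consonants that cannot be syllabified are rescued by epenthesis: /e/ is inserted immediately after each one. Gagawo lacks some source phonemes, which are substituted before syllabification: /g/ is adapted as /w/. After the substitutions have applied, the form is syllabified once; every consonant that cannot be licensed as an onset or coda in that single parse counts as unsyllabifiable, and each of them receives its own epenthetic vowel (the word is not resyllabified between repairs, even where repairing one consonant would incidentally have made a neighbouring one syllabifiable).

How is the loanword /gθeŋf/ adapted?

Substitution: /g/ → /w/, giving /wθeŋf/.
The consonants /w/, /ŋ/, /f/ cannot be parsed into a legal (C)V syllable (no codas are permitted; onsets are limited to one consonant).
Inserting the epenthetic vowel yields /w/ → /we/, /ŋ/ → /ŋe/, /f/ → /fe/.

weθeŋefe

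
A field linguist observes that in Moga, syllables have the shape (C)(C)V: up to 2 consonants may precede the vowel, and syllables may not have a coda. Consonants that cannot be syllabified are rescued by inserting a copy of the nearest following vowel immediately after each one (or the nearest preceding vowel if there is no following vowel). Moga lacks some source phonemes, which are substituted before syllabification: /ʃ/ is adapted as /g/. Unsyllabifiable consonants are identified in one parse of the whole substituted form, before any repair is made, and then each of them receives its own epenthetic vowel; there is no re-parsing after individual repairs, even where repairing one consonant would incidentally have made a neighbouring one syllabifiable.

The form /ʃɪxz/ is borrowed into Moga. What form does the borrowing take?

gɪxɪzɪ

Substitution: /ʃ/ → /g/, giving /gɪxz/.
Syllabifying with onset maximization leaves /x/, /z/ stranded (no codas are permitted; onsets may contain at most 2 consonants).
Epenthesis after each stranded consonant: /x/ → /xɪ/, /z/ → /zɪ/.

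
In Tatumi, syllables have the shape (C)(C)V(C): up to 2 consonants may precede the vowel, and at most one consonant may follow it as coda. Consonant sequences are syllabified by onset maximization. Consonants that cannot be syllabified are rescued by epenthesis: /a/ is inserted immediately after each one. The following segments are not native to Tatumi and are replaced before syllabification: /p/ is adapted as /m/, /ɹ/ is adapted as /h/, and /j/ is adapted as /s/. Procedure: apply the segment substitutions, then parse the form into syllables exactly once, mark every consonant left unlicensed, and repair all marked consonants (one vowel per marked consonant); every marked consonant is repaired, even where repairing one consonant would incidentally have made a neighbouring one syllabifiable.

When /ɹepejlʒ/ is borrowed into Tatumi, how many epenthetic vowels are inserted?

After substitution the input is /hemeslʒ/.
The unsyllabifiable consonants are /l/, /ʒ/; each receives one epenthetic vowel.

2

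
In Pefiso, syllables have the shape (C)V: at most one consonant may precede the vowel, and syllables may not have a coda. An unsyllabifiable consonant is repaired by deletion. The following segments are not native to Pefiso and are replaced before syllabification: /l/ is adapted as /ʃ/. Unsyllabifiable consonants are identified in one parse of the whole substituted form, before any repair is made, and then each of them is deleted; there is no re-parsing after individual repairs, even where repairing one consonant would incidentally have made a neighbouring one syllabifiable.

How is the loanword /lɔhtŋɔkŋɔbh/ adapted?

Substitution: /l/ → /ʃ/, giving /ʃɔhtŋɔkŋɔbh/.
Under (C)V, the unsyllabifiable consonants are /h/, /t/, /k/, /b/, /h/ (no codas are permitted; onsets are limited to one consonant).
Deletion applies to /h/, /t/, /k/, /b/, /h/.

ʃɔŋɔŋɔ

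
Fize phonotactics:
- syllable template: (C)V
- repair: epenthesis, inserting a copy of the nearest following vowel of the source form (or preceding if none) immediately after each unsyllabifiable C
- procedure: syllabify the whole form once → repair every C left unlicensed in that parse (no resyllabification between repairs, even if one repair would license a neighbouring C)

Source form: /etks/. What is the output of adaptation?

etekese

Under (C)V, the unsyllabifiable consonants are /t/, /k/, /s/ (no codas are permitted; onsets are limited to one consonant).
Each unlicensed consonant becomes the onset of a new syllable: /t/ → /te/, /k/ → /ke/, /s/ → /se/.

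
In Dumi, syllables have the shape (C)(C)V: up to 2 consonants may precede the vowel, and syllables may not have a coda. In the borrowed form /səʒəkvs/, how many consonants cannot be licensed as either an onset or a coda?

3

Syllabifying with onset maximization leaves /k/, /v/, /s/ stranded (no codas are permitted; onsets may contain at most 2 consonants).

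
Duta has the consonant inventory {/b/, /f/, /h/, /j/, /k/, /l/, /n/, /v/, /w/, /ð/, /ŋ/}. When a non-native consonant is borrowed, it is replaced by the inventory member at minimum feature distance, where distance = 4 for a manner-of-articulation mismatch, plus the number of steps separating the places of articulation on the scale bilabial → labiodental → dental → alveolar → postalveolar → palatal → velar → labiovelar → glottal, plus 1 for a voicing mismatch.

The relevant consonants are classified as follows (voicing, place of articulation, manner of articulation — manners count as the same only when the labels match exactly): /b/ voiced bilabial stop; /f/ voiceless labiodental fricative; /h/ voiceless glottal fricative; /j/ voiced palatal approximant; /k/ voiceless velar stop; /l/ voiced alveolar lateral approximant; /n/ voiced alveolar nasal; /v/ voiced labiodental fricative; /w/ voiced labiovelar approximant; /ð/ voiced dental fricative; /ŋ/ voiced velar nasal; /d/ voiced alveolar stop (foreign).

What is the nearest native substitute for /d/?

/b/ is closest: same manner (stop), place distance 3 (alveolar→bilabial), same voicing; total 3. Next closest is /k/ at distance 4.

b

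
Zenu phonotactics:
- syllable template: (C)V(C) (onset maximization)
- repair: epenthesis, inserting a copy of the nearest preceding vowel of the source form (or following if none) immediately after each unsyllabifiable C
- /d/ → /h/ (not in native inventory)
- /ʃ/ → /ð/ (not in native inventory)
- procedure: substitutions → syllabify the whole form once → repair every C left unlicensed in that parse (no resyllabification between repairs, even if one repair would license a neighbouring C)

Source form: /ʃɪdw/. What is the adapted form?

ðɪhwɪ

Substitution: /ʃ/ → /ð/, /d/ → /h/, giving /ðɪhw/.
The consonants /w/ cannot be parsed into a legal (C)V(C) syllable (at most one coda consonant is licensed; onsets are limited to one consonant).
Each unlicensed consonant becomes the onset of a new syllable: /w/ → /wɪ/.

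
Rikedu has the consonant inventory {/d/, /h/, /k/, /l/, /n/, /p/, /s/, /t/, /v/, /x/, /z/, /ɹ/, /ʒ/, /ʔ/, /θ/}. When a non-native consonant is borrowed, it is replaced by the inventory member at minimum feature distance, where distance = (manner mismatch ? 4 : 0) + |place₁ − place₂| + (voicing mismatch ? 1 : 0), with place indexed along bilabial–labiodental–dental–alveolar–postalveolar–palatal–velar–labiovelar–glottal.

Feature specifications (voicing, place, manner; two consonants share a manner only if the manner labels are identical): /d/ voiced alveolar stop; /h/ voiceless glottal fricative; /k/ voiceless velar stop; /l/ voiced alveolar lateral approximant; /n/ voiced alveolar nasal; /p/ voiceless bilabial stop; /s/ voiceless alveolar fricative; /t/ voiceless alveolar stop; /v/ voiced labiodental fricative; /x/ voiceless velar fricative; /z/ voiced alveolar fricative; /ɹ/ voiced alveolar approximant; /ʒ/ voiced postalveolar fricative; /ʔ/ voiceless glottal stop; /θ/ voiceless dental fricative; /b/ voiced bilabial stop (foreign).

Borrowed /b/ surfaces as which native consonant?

p

/p/ is closest: same manner (stop), place distance 0 (bilabial→bilabial), voicing differs (+1); total 1. Next closest is /d/ at distance 3.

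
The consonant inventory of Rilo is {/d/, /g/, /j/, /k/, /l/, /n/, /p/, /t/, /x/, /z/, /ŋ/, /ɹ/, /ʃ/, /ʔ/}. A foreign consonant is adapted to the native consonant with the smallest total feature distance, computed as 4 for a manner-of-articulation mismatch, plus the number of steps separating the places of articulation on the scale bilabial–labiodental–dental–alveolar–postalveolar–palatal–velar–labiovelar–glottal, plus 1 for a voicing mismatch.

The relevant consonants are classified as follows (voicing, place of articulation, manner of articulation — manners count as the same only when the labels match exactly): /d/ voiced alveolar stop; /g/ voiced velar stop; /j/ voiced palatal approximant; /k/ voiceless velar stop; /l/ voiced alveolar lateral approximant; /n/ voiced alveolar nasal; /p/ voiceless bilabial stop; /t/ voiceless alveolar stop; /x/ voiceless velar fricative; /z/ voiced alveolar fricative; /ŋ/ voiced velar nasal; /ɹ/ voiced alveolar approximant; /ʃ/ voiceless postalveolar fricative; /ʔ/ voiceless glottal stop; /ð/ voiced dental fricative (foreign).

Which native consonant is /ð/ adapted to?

z

/z/ is closest: same manner (fricative), place distance 1 (dental→alveolar), same voicing; total 1. Next closest is /ʃ/ at distance 3.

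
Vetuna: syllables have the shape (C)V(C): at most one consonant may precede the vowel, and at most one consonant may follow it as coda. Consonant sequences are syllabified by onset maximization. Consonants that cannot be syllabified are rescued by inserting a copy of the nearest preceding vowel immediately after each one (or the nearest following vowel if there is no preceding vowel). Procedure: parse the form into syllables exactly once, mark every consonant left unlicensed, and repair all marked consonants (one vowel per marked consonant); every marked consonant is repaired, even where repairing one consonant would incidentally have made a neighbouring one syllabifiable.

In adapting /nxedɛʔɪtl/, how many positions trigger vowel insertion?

The unsyllabifiable consonants are /n/, /l/; each receives one epenthetic vowel.

2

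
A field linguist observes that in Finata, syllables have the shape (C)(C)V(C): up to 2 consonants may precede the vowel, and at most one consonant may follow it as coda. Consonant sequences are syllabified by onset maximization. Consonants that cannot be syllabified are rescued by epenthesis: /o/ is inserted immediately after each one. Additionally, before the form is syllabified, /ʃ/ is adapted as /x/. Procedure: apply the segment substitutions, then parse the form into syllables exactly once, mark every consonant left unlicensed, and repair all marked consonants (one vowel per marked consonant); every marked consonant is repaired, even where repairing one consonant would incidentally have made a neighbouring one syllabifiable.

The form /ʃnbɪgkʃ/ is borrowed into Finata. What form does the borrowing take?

Substitution: /ʃ/ → /x/, giving /xnbɪgkx/.
The consonants /x/, /k/, /x/ cannot be parsed into a legal (C)(C)V(C) syllable (at most one coda consonant is licensed; onsets may contain at most 2 consonants).
Epenthesis after each stranded consonant: /x/ → /xo/, /k/ → /ko/, /x/ → /xo/.

xonbɪgkoxo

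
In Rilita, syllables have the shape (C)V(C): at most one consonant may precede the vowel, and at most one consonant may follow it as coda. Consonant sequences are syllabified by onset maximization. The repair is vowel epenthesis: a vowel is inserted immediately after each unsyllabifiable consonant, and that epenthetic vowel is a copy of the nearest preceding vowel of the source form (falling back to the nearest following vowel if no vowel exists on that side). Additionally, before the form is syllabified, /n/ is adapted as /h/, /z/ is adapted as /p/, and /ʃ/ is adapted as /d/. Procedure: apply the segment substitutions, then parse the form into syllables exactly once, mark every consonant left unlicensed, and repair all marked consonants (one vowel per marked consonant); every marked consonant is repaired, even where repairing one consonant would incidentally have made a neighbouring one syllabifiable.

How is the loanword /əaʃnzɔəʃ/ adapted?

əadhapɔəd

Substitution: /ʃ/ → /d/, /n/ → /h/, /z/ → /p/, giving /əadhpɔəd/.
Under (C)V(C), the unsyllabifiable consonants are /h/ (at most one coda consonant is licensed; onsets are limited to one consonant).
Epenthesis after each stranded consonant: /h/ → /ha/.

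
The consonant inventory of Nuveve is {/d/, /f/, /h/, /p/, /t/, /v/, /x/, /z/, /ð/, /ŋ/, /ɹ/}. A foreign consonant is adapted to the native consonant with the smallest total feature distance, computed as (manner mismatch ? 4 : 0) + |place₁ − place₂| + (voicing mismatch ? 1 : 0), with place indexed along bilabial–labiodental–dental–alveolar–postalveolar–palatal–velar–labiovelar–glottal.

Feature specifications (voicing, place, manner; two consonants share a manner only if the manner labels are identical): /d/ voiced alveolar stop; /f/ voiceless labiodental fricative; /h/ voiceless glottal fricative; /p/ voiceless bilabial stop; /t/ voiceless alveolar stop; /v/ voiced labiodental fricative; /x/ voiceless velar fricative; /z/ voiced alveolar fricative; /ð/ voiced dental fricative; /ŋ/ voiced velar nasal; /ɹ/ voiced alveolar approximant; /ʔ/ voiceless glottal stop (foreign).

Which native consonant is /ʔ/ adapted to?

h

/h/ is closest: manner differs (stop→fricative, +4), place distance 0 (glottal→glottal), same voicing; total 4. Next closest is /t/ at distance 5.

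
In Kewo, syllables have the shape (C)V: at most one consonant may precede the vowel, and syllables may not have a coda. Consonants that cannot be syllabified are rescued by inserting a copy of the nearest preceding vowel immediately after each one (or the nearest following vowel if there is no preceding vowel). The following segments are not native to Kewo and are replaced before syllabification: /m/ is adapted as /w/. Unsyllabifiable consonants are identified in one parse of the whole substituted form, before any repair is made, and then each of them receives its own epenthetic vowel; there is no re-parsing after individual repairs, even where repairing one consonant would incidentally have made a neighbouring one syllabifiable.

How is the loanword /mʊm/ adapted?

wʊwʊ

Substitution: /m/ → /w/, giving /wʊw/.
The consonants /w/ cannot be parsed into a legal (C)V syllable (no codas are permitted; onsets are limited to one consonant).
Epenthesis after each stranded consonant: /w/ → /wʊ/.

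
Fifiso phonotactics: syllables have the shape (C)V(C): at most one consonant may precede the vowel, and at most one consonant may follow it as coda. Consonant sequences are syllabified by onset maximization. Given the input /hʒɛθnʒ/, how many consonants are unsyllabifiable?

The consonants /h/, /n/, /ʒ/ cannot be parsed into a legal (C)V(C) syllable (at most one coda consonant is licensed; onsets are limited to one consonant).

3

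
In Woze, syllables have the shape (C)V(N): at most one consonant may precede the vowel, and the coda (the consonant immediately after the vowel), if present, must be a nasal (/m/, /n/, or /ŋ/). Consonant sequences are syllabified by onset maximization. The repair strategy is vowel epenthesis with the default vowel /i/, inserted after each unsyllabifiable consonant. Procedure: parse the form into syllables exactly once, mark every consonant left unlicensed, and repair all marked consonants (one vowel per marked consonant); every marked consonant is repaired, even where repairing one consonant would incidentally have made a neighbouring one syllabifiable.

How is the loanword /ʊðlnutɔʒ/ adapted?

ʊðilinutɔʒi

Under (C)V(N), the unsyllabifiable consonants are /ð/, /l/, /ʒ/ (only a nasal (/m/, /n/, or /ŋ/) is licensed in coda position; onsets are limited to one consonant).
Epenthesis after each stranded consonant: /ð/ → /ði/, /l/ → /li/, /ʒ/ → /ʒi/.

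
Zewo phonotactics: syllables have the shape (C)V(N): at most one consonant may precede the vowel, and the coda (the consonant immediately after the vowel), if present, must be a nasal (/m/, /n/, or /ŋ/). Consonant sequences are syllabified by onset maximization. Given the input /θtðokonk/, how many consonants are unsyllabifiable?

3

Under (C)V(N), the unsyllabifiable consonants are /θ/, /t/, /k/ (only a nasal (/m/, /n/, or /ŋ/) is licensed in coda position; onsets are limited to one consonant).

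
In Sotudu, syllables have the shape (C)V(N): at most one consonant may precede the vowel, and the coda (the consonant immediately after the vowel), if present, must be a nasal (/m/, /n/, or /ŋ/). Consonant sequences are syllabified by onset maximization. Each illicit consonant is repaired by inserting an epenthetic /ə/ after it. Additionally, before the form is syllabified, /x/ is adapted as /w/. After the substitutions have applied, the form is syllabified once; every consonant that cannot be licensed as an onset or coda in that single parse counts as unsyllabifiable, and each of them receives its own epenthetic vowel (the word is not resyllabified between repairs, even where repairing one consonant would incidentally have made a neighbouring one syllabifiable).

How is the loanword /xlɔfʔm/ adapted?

wəlɔfəʔəmə

Substitution: /x/ → /w/, giving /wlɔfʔm/.
The consonants /w/, /f/, /ʔ/, /m/ cannot be parsed into a legal (C)V(N) syllable (only a nasal (/m/, /n/, or /ŋ/) is licensed in coda position; onsets are limited to one consonant).
Each unlicensed consonant becomes the onset of a new syllable: /w/ → /wə/, /f/ → /fə/, /ʔ/ → /ʔə/, /m/ → /mə/.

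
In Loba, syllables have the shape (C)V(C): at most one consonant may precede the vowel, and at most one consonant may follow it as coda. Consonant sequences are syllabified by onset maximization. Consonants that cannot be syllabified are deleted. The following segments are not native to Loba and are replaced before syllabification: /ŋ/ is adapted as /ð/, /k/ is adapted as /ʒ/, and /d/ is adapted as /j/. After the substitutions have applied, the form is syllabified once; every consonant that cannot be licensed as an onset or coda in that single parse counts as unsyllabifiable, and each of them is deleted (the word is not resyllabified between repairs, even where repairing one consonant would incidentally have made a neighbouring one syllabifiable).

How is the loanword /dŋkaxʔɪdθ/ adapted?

ʒaxʔɪj

Substitution: /d/ → /j/, /ŋ/ → /ð/, /k/ → /ʒ/, giving /jðʒaxʔɪjθ/.
Syllabifying with onset maximization leaves /j/, /ð/, /θ/ stranded (at most one coda consonant is licensed; onsets are limited to one consonant).
Deleting the stranded consonants removes /j/, /ð/, /θ/.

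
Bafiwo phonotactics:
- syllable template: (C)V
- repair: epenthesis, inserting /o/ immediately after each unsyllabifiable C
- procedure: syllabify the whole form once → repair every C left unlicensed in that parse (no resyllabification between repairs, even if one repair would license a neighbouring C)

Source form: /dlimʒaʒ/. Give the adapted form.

Syllabifying with onset maximization leaves /d/, /m/, /ʒ/ stranded (no codas are permitted; onsets are limited to one consonant).
Each unlicensed consonant becomes the onset of a new syllable: /d/ → /do/, /m/ → /mo/, /ʒ/ → /ʒo/.

dolimoʒaʒo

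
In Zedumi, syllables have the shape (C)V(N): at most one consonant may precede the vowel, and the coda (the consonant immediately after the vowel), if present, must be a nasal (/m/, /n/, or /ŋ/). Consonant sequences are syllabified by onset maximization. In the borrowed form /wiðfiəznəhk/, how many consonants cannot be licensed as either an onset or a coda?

4

Syllabifying with onset maximization leaves /ð/, /z/, /h/, /k/ stranded (only a nasal (/m/, /n/, or /ŋ/) is licensed in coda position; onsets are limited to one consonant).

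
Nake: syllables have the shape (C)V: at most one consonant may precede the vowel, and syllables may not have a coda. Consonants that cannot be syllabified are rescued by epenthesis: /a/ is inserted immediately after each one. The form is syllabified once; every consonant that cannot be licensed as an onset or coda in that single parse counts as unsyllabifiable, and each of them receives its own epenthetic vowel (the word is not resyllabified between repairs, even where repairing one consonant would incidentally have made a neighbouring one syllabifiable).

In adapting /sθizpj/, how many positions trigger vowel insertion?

4

The unsyllabifiable consonants are /s/, /z/, /p/, /j/; each receives one epenthetic vowel.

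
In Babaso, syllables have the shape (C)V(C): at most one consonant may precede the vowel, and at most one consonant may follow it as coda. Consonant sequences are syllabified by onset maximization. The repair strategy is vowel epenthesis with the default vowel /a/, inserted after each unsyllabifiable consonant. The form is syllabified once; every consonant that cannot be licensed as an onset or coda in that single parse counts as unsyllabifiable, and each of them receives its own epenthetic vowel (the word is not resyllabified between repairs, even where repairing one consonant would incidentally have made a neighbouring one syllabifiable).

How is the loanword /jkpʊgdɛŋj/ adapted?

Under (C)V(C), the unsyllabifiable consonants are /j/, /k/, /j/ (at most one coda consonant is licensed; onsets are limited to one consonant).
Epenthesis after each stranded consonant: /j/ → /ja/, /k/ → /ka/, /j/ → /ja/.

jakapʊgdɛŋja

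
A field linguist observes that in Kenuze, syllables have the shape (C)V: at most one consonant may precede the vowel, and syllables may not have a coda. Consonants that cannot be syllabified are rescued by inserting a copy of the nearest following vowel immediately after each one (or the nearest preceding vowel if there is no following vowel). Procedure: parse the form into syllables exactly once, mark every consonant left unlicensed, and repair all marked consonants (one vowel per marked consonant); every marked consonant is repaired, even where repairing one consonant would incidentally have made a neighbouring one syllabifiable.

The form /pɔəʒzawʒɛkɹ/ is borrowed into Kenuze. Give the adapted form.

Under (C)V, the unsyllabifiable consonants are /ʒ/, /w/, /k/, /ɹ/ (no codas are permitted; onsets are limited to one consonant).
Each unlicensed consonant becomes the onset of a new syllable: /ʒ/ → /ʒa/, /w/ → /wɛ/, /k/ → /kɛ/, /ɹ/ → /ɹɛ/.

pɔəʒazawɛʒɛkɛɹɛ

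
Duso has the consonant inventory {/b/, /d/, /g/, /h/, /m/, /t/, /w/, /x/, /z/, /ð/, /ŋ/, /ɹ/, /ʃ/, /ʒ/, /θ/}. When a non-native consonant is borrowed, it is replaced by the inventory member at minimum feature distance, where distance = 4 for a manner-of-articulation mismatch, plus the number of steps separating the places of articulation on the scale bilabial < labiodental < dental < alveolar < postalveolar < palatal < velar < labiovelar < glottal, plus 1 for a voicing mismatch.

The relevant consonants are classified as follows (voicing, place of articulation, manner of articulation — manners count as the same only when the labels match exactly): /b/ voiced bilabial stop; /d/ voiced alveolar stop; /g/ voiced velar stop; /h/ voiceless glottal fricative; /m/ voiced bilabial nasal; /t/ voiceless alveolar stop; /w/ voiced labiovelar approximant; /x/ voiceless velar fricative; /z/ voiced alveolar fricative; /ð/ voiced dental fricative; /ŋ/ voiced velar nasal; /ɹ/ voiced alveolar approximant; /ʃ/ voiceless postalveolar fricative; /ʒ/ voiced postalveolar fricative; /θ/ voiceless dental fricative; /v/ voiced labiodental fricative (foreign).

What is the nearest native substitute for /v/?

/ð/ is closest: same manner (fricative), place distance 1 (labiodental→dental), same voicing; total 1. Next closest is /z/ at distance 2.

ð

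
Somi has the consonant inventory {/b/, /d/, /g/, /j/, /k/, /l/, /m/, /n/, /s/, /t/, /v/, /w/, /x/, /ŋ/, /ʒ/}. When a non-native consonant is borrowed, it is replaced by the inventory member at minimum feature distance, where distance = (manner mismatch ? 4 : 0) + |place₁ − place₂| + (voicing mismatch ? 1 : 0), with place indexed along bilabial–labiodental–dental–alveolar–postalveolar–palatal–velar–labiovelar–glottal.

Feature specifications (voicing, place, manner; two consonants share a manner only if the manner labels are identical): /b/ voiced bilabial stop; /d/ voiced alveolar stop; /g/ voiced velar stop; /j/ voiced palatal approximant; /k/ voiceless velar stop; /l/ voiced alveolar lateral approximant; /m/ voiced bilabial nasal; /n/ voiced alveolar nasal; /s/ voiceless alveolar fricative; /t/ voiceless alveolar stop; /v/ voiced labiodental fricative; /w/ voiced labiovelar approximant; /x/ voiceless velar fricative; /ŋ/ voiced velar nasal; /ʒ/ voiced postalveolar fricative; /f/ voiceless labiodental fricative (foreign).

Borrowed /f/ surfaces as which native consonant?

v

/v/ is closest: same manner (fricative), place distance 0 (labiodental→labiodental), voicing differs (+1); total 1. Next closest is /s/ at distance 2.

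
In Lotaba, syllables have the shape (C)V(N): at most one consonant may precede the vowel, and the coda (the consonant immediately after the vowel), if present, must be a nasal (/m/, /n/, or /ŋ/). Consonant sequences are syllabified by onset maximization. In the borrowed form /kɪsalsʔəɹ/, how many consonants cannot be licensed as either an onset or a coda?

Syllabifying with onset maximization leaves /l/, /s/, /ɹ/ stranded (only a nasal (/m/, /n/, or /ŋ/) is licensed in coda position; onsets are limited to one consonant).

3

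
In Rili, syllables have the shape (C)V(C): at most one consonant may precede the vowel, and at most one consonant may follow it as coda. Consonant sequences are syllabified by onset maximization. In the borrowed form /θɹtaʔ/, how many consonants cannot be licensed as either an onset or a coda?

Syllabifying with onset maximization leaves /θ/, /ɹ/ stranded (at most one coda consonant is licensed; onsets are limited to one consonant).

2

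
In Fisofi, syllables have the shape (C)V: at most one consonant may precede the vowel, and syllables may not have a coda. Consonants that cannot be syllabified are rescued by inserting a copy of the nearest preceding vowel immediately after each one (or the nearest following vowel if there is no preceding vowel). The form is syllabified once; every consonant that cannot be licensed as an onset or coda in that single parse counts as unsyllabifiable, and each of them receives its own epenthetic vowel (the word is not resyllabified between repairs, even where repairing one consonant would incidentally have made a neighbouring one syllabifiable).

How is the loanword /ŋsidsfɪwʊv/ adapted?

Under (C)V, the unsyllabifiable consonants are /ŋ/, /d/, /s/, /v/ (no codas are permitted; onsets are limited to one consonant).
Epenthesis after each stranded consonant: /ŋ/ → /ŋi/, /d/ → /di/, /s/ → /si/, /v/ → /vʊ/.

ŋisidisifɪwʊvʊ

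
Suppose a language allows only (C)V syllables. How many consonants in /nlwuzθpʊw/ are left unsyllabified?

5

The consonants /n/, /l/, /z/, /θ/, /w/ cannot be parsed into a legal (C)V syllable (no codas are permitted; onsets are limited to one consonant).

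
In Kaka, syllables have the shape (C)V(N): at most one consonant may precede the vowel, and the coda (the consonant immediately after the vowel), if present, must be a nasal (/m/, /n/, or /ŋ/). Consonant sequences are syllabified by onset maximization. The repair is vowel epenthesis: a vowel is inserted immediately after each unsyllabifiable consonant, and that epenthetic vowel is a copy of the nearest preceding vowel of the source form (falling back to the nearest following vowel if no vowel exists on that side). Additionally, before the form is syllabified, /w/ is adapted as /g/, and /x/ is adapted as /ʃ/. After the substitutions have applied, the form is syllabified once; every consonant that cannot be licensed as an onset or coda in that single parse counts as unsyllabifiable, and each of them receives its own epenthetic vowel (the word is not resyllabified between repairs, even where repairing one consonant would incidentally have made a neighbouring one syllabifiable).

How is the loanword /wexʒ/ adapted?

Substitution: /w/ → /g/, /x/ → /ʃ/, giving /geʃʒ/.
Under (C)V(N), the unsyllabifiable consonants are /ʃ/, /ʒ/ (only a nasal (/m/, /n/, or /ŋ/) is licensed in coda position; onsets are limited to one consonant).
Each unlicensed consonant becomes the onset of a new syllable: /ʃ/ → /ʃe/, /ʒ/ → /ʒe/.

geʃeʒe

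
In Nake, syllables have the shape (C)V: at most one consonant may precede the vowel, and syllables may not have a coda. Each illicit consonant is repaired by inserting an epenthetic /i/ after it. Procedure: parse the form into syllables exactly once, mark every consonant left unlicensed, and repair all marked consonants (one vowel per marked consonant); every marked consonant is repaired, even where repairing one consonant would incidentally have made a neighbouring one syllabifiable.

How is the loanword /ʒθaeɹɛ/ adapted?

Under (C)V, the unsyllabifiable consonants are /ʒ/ (no codas are permitted; onsets are limited to one consonant).
Inserting the epenthetic vowel yields /ʒ/ → /ʒi/.

ʒiθaeɹɛ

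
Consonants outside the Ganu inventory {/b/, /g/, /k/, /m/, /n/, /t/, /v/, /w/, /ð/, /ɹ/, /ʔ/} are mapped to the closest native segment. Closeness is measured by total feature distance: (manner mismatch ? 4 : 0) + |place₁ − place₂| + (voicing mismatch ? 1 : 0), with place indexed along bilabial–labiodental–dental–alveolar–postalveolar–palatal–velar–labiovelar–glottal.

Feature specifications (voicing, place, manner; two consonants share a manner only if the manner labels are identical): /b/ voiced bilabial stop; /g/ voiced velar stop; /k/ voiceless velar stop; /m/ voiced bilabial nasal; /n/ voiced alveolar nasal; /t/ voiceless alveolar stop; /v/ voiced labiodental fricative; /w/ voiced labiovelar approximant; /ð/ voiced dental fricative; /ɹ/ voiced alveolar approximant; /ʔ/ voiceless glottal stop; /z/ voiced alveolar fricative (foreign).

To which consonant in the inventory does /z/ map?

/ð/ is closest: same manner (fricative), place distance 1 (alveolar→dental), same voicing; total 1. Next closest is /v/ at distance 2.

ð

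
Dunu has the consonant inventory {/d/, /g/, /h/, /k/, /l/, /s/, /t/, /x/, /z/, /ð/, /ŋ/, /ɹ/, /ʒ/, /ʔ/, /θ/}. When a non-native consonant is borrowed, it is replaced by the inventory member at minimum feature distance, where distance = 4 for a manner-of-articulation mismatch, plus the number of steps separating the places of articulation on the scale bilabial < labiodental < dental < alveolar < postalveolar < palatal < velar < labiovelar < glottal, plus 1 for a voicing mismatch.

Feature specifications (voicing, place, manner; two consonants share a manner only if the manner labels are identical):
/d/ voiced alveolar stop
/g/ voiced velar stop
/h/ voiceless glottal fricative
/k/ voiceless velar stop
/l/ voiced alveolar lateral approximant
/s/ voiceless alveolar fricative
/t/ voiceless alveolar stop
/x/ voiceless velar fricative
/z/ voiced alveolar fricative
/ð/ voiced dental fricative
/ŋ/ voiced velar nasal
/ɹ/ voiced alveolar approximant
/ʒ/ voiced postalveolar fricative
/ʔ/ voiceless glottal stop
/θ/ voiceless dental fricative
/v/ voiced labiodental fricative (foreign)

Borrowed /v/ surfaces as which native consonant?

/ð/ is closest: same manner (fricative), place distance 1 (labiodental→dental), same voicing; total 1. Next closest is /z/ at distance 2.

ð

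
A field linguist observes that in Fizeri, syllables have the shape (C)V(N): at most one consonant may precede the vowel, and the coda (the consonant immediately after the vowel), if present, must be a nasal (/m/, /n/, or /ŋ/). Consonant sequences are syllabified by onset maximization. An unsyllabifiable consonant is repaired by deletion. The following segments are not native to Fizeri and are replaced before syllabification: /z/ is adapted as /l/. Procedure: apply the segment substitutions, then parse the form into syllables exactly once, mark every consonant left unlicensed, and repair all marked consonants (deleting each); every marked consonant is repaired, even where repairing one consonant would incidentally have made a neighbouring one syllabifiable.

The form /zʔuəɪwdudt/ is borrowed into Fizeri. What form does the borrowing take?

Substitution: /z/ → /l/, giving /lʔuəɪwdudt/.
The consonants /l/, /w/, /d/, /t/ cannot be parsed into a legal (C)V(N) syllable (only a nasal (/m/, /n/, or /ŋ/) is licensed in coda position; onsets are limited to one consonant).
Deletion applies to /l/, /w/, /d/, /t/.

ʔuəɪdu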